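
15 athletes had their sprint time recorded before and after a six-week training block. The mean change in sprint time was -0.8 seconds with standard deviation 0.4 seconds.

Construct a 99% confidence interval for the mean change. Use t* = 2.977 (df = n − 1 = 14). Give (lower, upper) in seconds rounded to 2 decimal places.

(-1.11, -0.49)

This is a matched-pairs design, so SE = s_d/√n = 0.4/√15 = 0.1033.
Margin = 2.977 × 0.1033 = 0.3075; the interval is -0.8 ± 0.3075 = (-1.11, -0.49).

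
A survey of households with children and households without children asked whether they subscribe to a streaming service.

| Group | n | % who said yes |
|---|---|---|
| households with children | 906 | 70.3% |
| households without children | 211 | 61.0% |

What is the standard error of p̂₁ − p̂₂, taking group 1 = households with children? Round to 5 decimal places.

0.03685

SE₁ = √(p̂₁(1−p̂₁)/n₁) = √(0.7030·0.2970/906) = 0.01518; SE₂ = √(0.6100·0.3900/211) = 0.03358.
Independent samples: SE of the difference = √(SE₁² + SE₂²) = √(0.0002304324 + 0.0011276164) = 0.03685.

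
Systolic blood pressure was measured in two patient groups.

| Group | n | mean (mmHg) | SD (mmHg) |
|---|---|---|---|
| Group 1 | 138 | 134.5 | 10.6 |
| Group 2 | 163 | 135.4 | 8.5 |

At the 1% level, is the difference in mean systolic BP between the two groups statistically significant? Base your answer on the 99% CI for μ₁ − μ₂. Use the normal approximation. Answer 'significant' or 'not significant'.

not significant

SE₁ = s₁/√n₁ = 10.6/√138 = 0.9023; SE₂ = 8.5/√163 = 0.6658.
Independent samples, unequal variances: SE_diff = √(SE₁² + SE₂²) = √(0.81414529 + 0.44328964) = 1.1214.
z* = 2.576, so margin of error = 2.576 × 1.1214 = 2.8887.
Difference in means = 134.5 − 135.4 = -0.9000.
-0.9000 ± 2.8887 → (-3.7887, 1.9887).
The interval (-3.7887, 1.9887) contains 0, so the difference is not significant.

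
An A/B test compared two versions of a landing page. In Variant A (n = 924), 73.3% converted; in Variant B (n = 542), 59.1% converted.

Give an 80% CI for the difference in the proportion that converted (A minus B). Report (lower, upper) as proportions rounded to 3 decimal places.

(0.109, 0.175)

Each SE is √(p̂(1−p̂)/n): √(0.7330·0.2670/924) = 0.01455 and √(0.5910·0.4090/542) = 0.02112.
SE(p̂₁ − p̂₂) = √(SE₁² + SE₂²) = √(0.0002117025 + 0.0004460544) = 0.02565, since the two samples are independent.
At 80% confidence z* = 1.282; margin = 1.282 × 0.02565 = 0.03288.
The difference is 0.7330 − 0.5910 = 0.1420, so the interval is 0.1420 ± 0.03288 = (0.109, 0.175).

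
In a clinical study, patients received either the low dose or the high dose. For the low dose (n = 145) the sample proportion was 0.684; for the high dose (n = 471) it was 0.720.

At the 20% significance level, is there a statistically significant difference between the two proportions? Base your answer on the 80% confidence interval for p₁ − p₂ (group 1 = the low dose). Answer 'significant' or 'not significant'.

Each SE is √(p̂(1−p̂)/n): √(0.6840·0.3160/145) = 0.03861 and √(0.7200·0.2800/471) = 0.02069.
SE(p̂₁ − p̂₂) = √(SE₁² + SE₂²) = √(0.0014907321 + 0.0004280761) = 0.04380, since the two samples are independent.
At 80% confidence z* = 1.282; margin = 1.282 × 0.04380 = 0.05615.
The difference is 0.6840 − 0.7200 = -0.0360, so the interval is -0.0360 ± 0.05615 = (-0.09215, 0.02015).
The interval (-0.09215, 0.02015) contains 0, so the difference is not significant.

not significant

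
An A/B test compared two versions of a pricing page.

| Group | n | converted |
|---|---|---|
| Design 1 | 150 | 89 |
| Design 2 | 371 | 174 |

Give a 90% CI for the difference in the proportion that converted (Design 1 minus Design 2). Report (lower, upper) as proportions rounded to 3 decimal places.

First, p̂₁ = 89/150 = 0.5933; p̂₂ = 174/371 = 0.4690.
The two standard errors are √(0.5933×0.4067/150) = 0.04011 and √(0.4690×0.5310/371) = 0.02591.
Because the samples are independent, SE_diff = √(0.04011² + 0.02591²) = 0.04775.
Using z* = 1.645 for 90%, ME = 1.645 × 0.04775 = 0.07855.
p̂₁ − p̂₂ = 0.1243; interval 0.1243 ± 0.07855 gives (0.046, 0.203).

(0.046, 0.203)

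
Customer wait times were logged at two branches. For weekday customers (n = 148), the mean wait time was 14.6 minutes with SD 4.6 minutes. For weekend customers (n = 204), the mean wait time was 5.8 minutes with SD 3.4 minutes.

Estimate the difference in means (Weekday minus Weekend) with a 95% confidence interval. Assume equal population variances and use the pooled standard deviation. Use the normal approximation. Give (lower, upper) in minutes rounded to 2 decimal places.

(7.96, 9.64)

s_p = √[((n₁−1)s₁² + (n₂−1)s₂²)/(n₁+n₂−2)] = √[(147·4.6² + 203·3.4²)/350] = 3.9487.
SE = 3.9487·√(1/148 + 1/204) = 0.4264.
With z* = 1.960, margin = 1.960 × 0.4264 = 0.8357.
x̄₁ − x̄₂ = 14.6 − 5.8 = 8.8000; interval 8.8000 ± 0.8357 = (7.96, 9.64).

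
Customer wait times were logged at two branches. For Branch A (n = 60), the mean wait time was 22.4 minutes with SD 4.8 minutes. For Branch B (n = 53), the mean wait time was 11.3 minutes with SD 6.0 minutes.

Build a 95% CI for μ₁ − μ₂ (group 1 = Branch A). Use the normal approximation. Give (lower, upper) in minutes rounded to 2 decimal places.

Per-group SEs: s₁/√n₁ = 4.8/√60 = 0.6197, s₂/√n₂ = 6.0/√53 = 0.8242.
Unpooled SE of the difference: √(0.38402809 + 0.67930564) = 1.0312.
Margin of error = z* · SE = 1.960 × 1.0312 = 2.0212.
x̄₁ − x̄₂ = 22.4 − 11.3 = 11.1000.
CI: 11.1000 ± 2.0212 = (9.08, 13.12).

(9.08, 13.12)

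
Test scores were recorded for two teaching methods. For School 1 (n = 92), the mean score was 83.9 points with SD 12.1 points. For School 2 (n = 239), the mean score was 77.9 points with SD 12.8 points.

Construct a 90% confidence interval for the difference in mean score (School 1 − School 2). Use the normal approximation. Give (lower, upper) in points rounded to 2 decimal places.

(3.52, 8.48)

Per-group SEs: s₁/√n₁ = 12.1/√92 = 1.2615, s₂/√n₂ = 12.8/√239 = 0.8280.
Unpooled SE of the difference: √(1.59138225 + 0.685584) = 1.5090.
Margin of error = z* · SE = 1.645 × 1.5090 = 2.4823.
x̄₁ − x̄₂ = 83.9 − 77.9 = 6.0000.
CI: 6.0000 ± 2.4823 = (3.52, 8.48).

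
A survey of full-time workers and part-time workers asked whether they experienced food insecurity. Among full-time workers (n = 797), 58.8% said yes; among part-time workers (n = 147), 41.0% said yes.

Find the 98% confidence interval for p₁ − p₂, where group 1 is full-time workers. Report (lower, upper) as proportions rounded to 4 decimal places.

The two standard errors are √(0.5880×0.4120/797) = 0.01743 and √(0.4100×0.5900/147) = 0.04057.
Because the samples are independent, SE_diff = √(0.01743² + 0.04057²) = 0.04416.
Using z* = 2.326 for 98%, ME = 2.326 × 0.04416 = 0.10272.
p̂₁ − p̂₂ = 0.1780; interval 0.1780 ± 0.10272 gives (0.0753, 0.2807).

(0.0753, 0.2807)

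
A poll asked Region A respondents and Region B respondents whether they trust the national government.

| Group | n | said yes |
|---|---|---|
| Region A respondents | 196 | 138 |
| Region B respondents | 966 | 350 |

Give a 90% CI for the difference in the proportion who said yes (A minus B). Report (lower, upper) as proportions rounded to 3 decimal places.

(0.282, 0.401)

First, p̂₁ = 138/196 = 0.7041; p̂₂ = 350/966 = 0.3623.
The two standard errors are √(0.7041×0.2959/196) = 0.03260 and √(0.3623×0.6377/966) = 0.01547.
Because the samples are independent, SE_diff = √(0.03260² + 0.01547²) = 0.03608.
Using z* = 1.645 for 90%, ME = 1.645 × 0.03608 = 0.05935.
p̂₁ − p̂₂ = 0.3418; interval 0.3418 ± 0.05935 gives (0.282, 0.401).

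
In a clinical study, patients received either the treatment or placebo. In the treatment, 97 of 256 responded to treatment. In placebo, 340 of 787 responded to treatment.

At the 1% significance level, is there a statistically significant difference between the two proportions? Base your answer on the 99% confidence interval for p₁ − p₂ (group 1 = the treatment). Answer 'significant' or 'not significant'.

not significant

Sample proportions: 97/256 = 0.3789, 340/787 = 0.4320.
Each SE is √(p̂(1−p̂)/n): √(0.3789·0.6211/256) = 0.03032 and √(0.4320·0.5680/787) = 0.01766.
SE(p̂₁ − p̂₂) = √(SE₁² + SE₂²) = √(0.0009193024 + 0.0003118756) = 0.03509, since the two samples are independent.
At 99% confidence z* = 2.576; margin = 2.576 × 0.03509 = 0.09039.
The difference is 0.3789 − 0.4320 = -0.0531, so the interval is -0.0531 ± 0.09039 = (-0.14349, 0.03729).
The interval (-0.14349, 0.03729) contains 0, so the difference is not significant.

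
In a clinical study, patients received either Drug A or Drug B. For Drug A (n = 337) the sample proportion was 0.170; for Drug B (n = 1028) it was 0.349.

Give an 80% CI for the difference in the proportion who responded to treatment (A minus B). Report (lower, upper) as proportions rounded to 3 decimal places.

Each SE is √(p̂(1−p̂)/n): √(0.1700·0.8300/337) = 0.02046 and √(0.3490·0.6510/1028) = 0.01487.
SE(p̂₁ − p̂₂) = √(SE₁² + SE₂²) = √(0.0004186116 + 0.0002211169) = 0.02529, since the two samples are independent.
At 80% confidence z* = 1.282; margin = 1.282 × 0.02529 = 0.03242.
The difference is 0.1700 − 0.3490 = -0.1790, so the interval is -0.1790 ± 0.03242 = (-0.211, -0.147).

(-0.211, -0.147)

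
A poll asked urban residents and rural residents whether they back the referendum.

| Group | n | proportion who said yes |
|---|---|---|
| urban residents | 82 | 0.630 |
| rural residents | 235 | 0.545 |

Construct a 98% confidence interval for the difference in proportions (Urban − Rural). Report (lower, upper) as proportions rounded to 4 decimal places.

The two standard errors are √(0.6300×0.3700/82) = 0.05332 and √(0.5450×0.4550/235) = 0.03248.
Because the samples are independent, SE_diff = √(0.05332² + 0.03248²) = 0.06243.
Using z* = 2.326 for 98%, ME = 2.326 × 0.06243 = 0.14521.
p̂₁ − p̂₂ = 0.0850; interval 0.0850 ± 0.14521 gives (-0.0602, 0.2302).

(-0.0602, 0.2302)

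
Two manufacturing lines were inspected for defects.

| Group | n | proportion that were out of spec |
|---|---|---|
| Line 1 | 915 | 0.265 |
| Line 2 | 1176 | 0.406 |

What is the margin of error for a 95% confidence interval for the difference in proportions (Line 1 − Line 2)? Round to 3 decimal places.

The two standard errors are √(0.2650×0.7350/915) = 0.01459 and √(0.4060×0.5940/1176) = 0.01432.
Because the samples are independent, SE_diff = √(0.01459² + 0.01432²) = 0.02044.
Using z* = 1.960 for 95%, ME = 1.960 × 0.02044 = 0.04006.

0.040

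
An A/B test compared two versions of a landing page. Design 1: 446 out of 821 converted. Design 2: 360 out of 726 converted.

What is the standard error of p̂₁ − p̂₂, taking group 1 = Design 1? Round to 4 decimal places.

Sample proportions: 446/821 = 0.5432, 360/726 = 0.4959.
Each SE is √(p̂(1−p̂)/n): √(0.5432·0.4568/821) = 0.01738 and √(0.4959·0.5041/726) = 0.01856.
SE(p̂₁ − p̂₂) = √(SE₁² + SE₂²) = √(0.0003020644 + 0.0003444736) = 0.02543, since the two samples are independent.

0.0254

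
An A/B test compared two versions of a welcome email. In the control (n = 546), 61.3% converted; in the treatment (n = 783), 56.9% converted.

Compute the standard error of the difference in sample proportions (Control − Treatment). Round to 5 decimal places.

0.02734

Each SE is √(p̂(1−p̂)/n): √(0.6130·0.3870/546) = 0.02084 and √(0.5690·0.4310/783) = 0.01770.
SE(p̂₁ − p̂₂) = √(SE₁² + SE₂²) = √(0.0004343056 + 0.00031329) = 0.02734, since the two samples are independent.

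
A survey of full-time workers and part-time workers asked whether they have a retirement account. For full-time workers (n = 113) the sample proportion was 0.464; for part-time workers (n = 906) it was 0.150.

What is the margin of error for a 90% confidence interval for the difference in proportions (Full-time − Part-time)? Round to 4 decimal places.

0.0796

The two standard errors are √(0.4640×0.5360/113) = 0.04691 and √(0.1500×0.8500/906) = 0.01186.
Because the samples are independent, SE_diff = √(0.04691² + 0.01186²) = 0.04839.
Using z* = 1.645 for 90%, ME = 1.645 × 0.04839 = 0.07960.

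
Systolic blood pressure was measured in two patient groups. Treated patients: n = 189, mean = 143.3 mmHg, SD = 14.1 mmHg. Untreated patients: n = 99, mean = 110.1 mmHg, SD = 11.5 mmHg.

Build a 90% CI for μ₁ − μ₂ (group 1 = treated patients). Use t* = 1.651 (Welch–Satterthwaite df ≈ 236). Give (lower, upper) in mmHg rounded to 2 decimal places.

(30.65, 35.75)

Standard errors of each mean: 14.1/√189 = 1.0256 and 11.5/√99 = 1.1558.
SE(x̄₁ − x̄₂) = √(1.0256² + 1.1558²) = 1.5452 for independent samples with unequal variances.
With t* = 1.651, the margin is 1.651 × 1.5452 = 2.5511.
x̄₁ − x̄₂ = 143.3 − 110.1 = 33.2000; the interval is 33.2000 ± 2.5511 = (30.65, 35.75).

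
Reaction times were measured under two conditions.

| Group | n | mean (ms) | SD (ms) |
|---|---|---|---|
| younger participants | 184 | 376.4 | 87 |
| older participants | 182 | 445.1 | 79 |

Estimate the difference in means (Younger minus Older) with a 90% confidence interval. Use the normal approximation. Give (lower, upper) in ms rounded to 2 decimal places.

Per-group SEs: s₁/√n₁ = 87/√184 = 6.4137, s₂/√n₂ = 79/√182 = 5.8559.
Unpooled SE of the difference: √(41.13554769 + 34.29156481) = 8.6849.
Margin of error = z* · SE = 1.645 × 8.6849 = 14.2867.
x̄₁ − x̄₂ = 376.4 − 445.1 = -68.7000.
CI: -68.7000 ± 14.2867 = (-82.99, -54.41).

(-82.99, -54.41)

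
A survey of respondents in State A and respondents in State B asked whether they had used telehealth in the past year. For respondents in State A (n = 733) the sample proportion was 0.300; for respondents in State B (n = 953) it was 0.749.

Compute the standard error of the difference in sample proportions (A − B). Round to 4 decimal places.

0.0220

The two standard errors are √(0.3000×0.7000/733) = 0.01693 and √(0.7490×0.2510/953) = 0.01405.
Because the samples are independent, SE_diff = √(0.01693² + 0.01405²) = 0.02200.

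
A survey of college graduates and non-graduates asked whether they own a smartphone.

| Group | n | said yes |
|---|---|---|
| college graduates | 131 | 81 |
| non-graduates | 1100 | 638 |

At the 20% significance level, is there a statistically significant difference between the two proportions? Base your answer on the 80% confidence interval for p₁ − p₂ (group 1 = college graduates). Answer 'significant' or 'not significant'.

First, p̂₁ = 81/131 = 0.6183; p̂₂ = 638/1100 = 0.5800.
The two standard errors are √(0.6183×0.3817/131) = 0.04244 and √(0.5800×0.4200/1100) = 0.01488.
Because the samples are independent, SE_diff = √(0.04244² + 0.01488²) = 0.04497.
Using z* = 1.282 for 80%, ME = 1.282 × 0.04497 = 0.05765.
p̂₁ − p̂₂ = 0.0383; interval 0.0383 ± 0.05765 gives (-0.01935, 0.09595).
The interval (-0.01935, 0.09595) contains 0, so the difference is not significant.

not significant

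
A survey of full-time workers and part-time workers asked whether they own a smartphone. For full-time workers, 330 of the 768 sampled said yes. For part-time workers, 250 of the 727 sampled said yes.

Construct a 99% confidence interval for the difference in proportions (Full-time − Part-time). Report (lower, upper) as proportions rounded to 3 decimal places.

First, p̂₁ = 330/768 = 0.4297; p̂₂ = 250/727 = 0.3439.
The two standard errors are √(0.4297×0.5703/768) = 0.01786 and √(0.3439×0.6561/727) = 0.01762.
Because the samples are independent, SE_diff = √(0.01786² + 0.01762²) = 0.02509.
Using z* = 2.576 for 99%, ME = 2.576 × 0.02509 = 0.06463.
p̂₁ − p̂₂ = 0.0858; interval 0.0858 ± 0.06463 gives (0.021, 0.150).

(0.021, 0.150)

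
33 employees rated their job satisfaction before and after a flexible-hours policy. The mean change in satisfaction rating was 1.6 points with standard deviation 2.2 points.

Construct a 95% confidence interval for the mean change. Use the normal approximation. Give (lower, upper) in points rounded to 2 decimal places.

(0.85, 2.35)

This is a matched-pairs design, so SE = s_d/√n = 2.2/√33 = 0.3830.
Margin = 1.960 × 0.3830 = 0.7507; the interval is 1.6 ± 0.7507 = (0.85, 2.35).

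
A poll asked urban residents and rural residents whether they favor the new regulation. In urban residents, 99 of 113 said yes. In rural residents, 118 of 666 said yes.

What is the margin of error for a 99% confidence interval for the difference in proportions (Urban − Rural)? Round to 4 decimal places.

Sample proportions: 99/113 = 0.8761, 118/666 = 0.1772.
Each SE is √(p̂(1−p̂)/n): √(0.8761·0.1239/113) = 0.03099 and √(0.1772·0.8228/666) = 0.01480.
SE(p̂₁ − p̂₂) = √(SE₁² + SE₂²) = √(0.0009603801 + 0.00021904) = 0.03434, since the two samples are independent.
At 99% confidence z* = 2.576; margin = 2.576 × 0.03434 = 0.08846.

0.0885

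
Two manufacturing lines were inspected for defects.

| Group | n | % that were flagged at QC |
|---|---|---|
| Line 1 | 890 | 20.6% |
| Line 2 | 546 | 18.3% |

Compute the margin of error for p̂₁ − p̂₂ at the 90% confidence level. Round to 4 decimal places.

0.0352

Each SE is √(p̂(1−p̂)/n): √(0.2060·0.7940/890) = 0.01356 and √(0.1830·0.8170/546) = 0.01655.
SE(p̂₁ − p̂₂) = √(SE₁² + SE₂²) = √(0.0001838736 + 0.0002739025) = 0.02140, since the two samples are independent.
At 90% confidence z* = 1.645; margin = 1.645 × 0.02140 = 0.03520.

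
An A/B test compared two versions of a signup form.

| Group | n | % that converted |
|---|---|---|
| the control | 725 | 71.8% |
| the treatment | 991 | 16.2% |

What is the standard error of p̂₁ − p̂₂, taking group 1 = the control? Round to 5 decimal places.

SE₁ = √(p̂₁(1−p̂₁)/n₁) = √(0.7180·0.2820/725) = 0.01671; SE₂ = √(0.1620·0.8380/991) = 0.01170.
Independent samples: SE of the difference = √(SE₁² + SE₂²) = √(0.0002792241 + 0.00013689) = 0.02040.

0.02040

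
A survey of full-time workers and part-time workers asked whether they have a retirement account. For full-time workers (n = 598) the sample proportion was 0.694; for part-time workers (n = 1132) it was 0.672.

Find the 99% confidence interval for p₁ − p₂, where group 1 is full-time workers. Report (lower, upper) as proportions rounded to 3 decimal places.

(-0.038, 0.082)

SE₁ = √(p̂₁(1−p̂₁)/n₁) = √(0.6940·0.3060/598) = 0.01884; SE₂ = √(0.6720·0.3280/1132) = 0.01395.
Independent samples: SE of the difference = √(SE₁² + SE₂²) = √(0.0003549456 + 0.0001946025) = 0.02344.
z* for 99% confidence is 2.576, so the margin of error is 2.576 × 0.02344 = 0.06038.
Point estimate p̂₁ − p̂₂ = 0.6940 − 0.6720 = 0.0220.
0.0220 ± 0.06038 → (-0.038, 0.082).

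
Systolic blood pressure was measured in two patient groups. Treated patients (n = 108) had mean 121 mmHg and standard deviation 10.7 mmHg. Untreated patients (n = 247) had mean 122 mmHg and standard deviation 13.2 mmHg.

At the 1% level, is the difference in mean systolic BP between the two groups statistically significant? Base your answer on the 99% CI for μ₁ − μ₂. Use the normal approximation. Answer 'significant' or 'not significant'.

not significant

Standard errors of each mean: 10.7/√108 = 1.0296 and 13.2/√247 = 0.8399.
SE(x̄₁ − x̄₂) = √(1.0296² + 0.8399²) = 1.3287 for independent samples with unequal variances.
With z* = 2.576, the margin is 2.576 × 1.3287 = 3.4227.
x̄₁ − x̄₂ = 121 − 122 = -1.0000; the interval is -1.0000 ± 3.4227 = (-4.4227, 2.4227).
The interval (-4.4227, 2.4227) contains 0, so the difference is not significant.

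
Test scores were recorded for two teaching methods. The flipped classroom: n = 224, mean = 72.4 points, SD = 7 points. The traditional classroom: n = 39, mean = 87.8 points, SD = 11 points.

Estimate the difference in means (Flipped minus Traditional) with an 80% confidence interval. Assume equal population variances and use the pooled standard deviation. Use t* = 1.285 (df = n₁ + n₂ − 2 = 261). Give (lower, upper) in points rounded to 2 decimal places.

(-17.12, -13.68)

s_p = √[((n₁−1)s₁² + (n₂−1)s₂²)/(n₁+n₂−2)] = √[(223·7² + 38·11²)/261] = 7.7125.
SE = 7.7125·√(1/224 + 1/39) = 1.3382.
With t* = 1.285, margin = 1.285 × 1.3382 = 1.7196.
x̄₁ − x̄₂ = 72.4 − 87.8 = -15.4000; interval -15.4000 ± 1.7196 = (-17.12, -13.68).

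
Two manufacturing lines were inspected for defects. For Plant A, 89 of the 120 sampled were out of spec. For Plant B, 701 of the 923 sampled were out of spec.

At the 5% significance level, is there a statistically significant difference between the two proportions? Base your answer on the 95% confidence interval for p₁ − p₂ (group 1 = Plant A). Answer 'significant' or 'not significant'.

First, p̂₁ = 89/120 = 0.7417; p̂₂ = 701/923 = 0.7595.
The two standard errors are √(0.7417×0.2583/120) = 0.03996 and √(0.7595×0.2405/923) = 0.01407.
Because the samples are independent, SE_diff = √(0.03996² + 0.01407²) = 0.04236.
Using z* = 1.960 for 95%, ME = 1.960 × 0.04236 = 0.08303.
p̂₁ − p̂₂ = -0.0178; interval -0.0178 ± 0.08303 gives (-0.10083, 0.06523).
The interval (-0.10083, 0.06523) contains 0, so the difference is not significant.

not significant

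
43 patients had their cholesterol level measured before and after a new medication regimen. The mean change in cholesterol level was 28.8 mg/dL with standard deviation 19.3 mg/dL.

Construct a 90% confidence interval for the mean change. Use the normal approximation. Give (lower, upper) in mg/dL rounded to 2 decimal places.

This is a matched-pairs design, so SE = s_d/√n = 19.3/√43 = 2.9432.
Margin = 1.645 × 2.9432 = 4.8416; the interval is 28.8 ± 4.8416 = (23.96, 33.64).

(23.96, 33.64)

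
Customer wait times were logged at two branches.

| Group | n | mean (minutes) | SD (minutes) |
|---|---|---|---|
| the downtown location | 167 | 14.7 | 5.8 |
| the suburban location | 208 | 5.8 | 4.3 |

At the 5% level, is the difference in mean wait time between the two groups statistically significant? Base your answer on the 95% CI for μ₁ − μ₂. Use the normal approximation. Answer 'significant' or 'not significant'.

SE₁ = s₁/√n₁ = 5.8/√167 = 0.4488; SE₂ = 4.3/√208 = 0.2982.
Independent samples, unequal variances: SE_diff = √(SE₁² + SE₂²) = √(0.20142144 + 0.08892324) = 0.5388.
z* = 1.960, so margin of error = 1.960 × 0.5388 = 1.0560.
Difference in means = 14.7 − 5.8 = 8.9000.
8.9000 ± 1.0560 → (7.8440, 9.9560).
The interval (7.8440, 9.9560) does not contain 0, so the difference is significant.

significant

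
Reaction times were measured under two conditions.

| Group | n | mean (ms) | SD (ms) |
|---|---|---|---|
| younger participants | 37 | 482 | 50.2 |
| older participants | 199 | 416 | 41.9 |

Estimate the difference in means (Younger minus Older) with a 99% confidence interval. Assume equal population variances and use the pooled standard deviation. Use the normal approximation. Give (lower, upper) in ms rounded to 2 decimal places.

(46.04, 85.96)

Pooled variance s_p² = [36·50.2² + 198·41.9²] / (37+199−2) = 1873.2146, so s_p = 43.2806.
SE_diff = s_p·√(1/n₁ + 1/n₂) = 43.2806·√(1/37 + 1/199) = 7.7486.
z* = 2.576; margin = 2.576 × 7.7486 = 19.9604.
Difference = 482 − 416 = 66.0000.
66.0000 ± 19.9604 → (46.04, 85.96).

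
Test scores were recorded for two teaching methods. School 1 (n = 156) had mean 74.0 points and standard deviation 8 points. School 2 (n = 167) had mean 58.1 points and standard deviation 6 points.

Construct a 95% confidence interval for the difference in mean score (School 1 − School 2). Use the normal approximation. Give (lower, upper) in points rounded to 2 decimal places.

Standard errors of each mean: 8/√156 = 0.6405 and 6/√167 = 0.4643.
SE(x̄₁ − x̄₂) = √(0.6405² + 0.4643²) = 0.7911 for independent samples with unequal variances.
With z* = 1.960, the margin is 1.960 × 0.7911 = 1.5506.
x̄₁ − x̄₂ = 74.0 − 58.1 = 15.9000; the interval is 15.9000 ± 1.5506 = (14.35, 17.45).

(14.35, 17.45)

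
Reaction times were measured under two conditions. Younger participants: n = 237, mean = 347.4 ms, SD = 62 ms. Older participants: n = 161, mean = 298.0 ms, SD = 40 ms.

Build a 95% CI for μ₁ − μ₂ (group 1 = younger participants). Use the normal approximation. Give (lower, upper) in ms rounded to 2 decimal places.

SE₁ = s₁/√n₁ = 62/√237 = 4.0273; SE₂ = 40/√161 = 3.1524.
Independent samples, unequal variances: SE_diff = √(SE₁² + SE₂²) = √(16.21914529 + 9.93762576) = 5.1144.
z* = 1.960, so margin of error = 1.960 × 5.1144 = 10.0242.
Difference in means = 347.4 − 298.0 = 49.4000.
49.4000 ± 10.0242 → (39.38, 59.42).

(39.38, 59.42)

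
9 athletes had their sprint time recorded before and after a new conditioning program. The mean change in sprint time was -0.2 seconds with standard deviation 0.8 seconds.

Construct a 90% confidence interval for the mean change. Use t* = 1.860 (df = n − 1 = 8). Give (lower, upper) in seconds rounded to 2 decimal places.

(-0.70, 0.30)

Paired design: SE = s_d/√n = 0.8/√9 = 0.2667.
t* = 1.860; margin of error = 1.860 × 0.2667 = 0.4961.
-0.2 ± 0.4961 → (-0.70, 0.30).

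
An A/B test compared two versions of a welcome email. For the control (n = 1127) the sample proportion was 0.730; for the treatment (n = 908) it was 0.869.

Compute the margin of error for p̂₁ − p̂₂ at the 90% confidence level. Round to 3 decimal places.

The two standard errors are √(0.7300×0.2700/1127) = 0.01322 and √(0.8690×0.1310/908) = 0.01120.
Because the samples are independent, SE_diff = √(0.01322² + 0.01120²) = 0.01733.
Using z* = 1.645 for 90%, ME = 1.645 × 0.01733 = 0.02851.

0.029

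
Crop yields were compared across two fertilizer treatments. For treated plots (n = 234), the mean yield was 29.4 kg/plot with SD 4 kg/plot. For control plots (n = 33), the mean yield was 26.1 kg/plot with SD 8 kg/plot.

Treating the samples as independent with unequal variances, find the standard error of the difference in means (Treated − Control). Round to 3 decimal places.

1.417

SE₁ = s₁/√n₁ = 4/√234 = 0.2615; SE₂ = 8/√33 = 1.3926.
Independent samples, unequal variances: SE_diff = √(SE₁² + SE₂²) = √(0.06838225 + 1.93933476) = 1.4169.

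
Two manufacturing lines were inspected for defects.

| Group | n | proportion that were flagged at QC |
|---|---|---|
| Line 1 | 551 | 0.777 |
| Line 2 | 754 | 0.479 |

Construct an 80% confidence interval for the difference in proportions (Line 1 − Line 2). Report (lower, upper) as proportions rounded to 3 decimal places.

(0.265, 0.331)

SE₁ = √(p̂₁(1−p̂₁)/n₁) = √(0.7770·0.2230/551) = 0.01773; SE₂ = √(0.4790·0.5210/754) = 0.01819.
Independent samples: SE of the difference = √(SE₁² + SE₂²) = √(0.0003143529 + 0.0003308761) = 0.02540.
z* for 80% confidence is 1.282, so the margin of error is 1.282 × 0.02540 = 0.03256.
Point estimate p̂₁ − p̂₂ = 0.7770 − 0.4790 = 0.2980.
0.2980 ± 0.03256 → (0.265, 0.331).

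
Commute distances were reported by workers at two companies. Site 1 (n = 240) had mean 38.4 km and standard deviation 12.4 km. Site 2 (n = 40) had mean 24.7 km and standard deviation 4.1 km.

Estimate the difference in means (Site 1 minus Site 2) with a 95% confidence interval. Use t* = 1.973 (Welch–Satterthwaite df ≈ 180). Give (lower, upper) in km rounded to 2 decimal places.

Standard errors of each mean: 12.4/√240 = 0.8004 and 4.1/√40 = 0.6483.
SE(x̄₁ − x̄₂) = √(0.8004² + 0.6483²) = 1.0300 for independent samples with unequal variances.
With t* = 1.973, the margin is 1.973 × 1.0300 = 2.0322.
x̄₁ − x̄₂ = 38.4 − 24.7 = 13.7000; the interval is 13.7000 ± 2.0322 = (11.67, 15.73).

(11.67, 15.73)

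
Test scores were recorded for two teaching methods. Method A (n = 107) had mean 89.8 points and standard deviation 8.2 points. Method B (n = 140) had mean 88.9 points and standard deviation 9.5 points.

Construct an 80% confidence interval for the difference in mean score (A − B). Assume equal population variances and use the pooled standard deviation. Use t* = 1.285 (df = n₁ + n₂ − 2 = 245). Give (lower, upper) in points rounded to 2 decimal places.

(-0.58, 2.38)

s_p = √[((n₁−1)s₁² + (n₂−1)s₂²)/(n₁+n₂−2)] = √[(106·8.2² + 139·9.5²)/245] = 8.9607.
SE = 8.9607·√(1/107 + 1/140) = 1.1506.
With t* = 1.285, margin = 1.285 × 1.1506 = 1.4785.
x̄₁ − x̄₂ = 89.8 − 88.9 = 0.9000; interval 0.9000 ± 1.4785 = (-0.58, 2.38).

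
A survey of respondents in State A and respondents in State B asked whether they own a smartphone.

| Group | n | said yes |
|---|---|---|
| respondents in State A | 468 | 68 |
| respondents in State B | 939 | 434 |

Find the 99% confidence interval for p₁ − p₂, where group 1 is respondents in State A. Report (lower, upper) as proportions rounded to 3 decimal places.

Sample proportions: 68/468 = 0.1453, 434/939 = 0.4622.
Each SE is √(p̂(1−p̂)/n): √(0.1453·0.8547/468) = 0.01629 and √(0.4622·0.5378/939) = 0.01627.
SE(p̂₁ − p̂₂) = √(SE₁² + SE₂²) = √(0.0002653641 + 0.0002647129) = 0.02302, since the two samples are independent.
At 99% confidence z* = 2.576; margin = 2.576 × 0.02302 = 0.05930.
The difference is 0.1453 − 0.4622 = -0.3169, so the interval is -0.3169 ± 0.05930 = (-0.376, -0.258).

(-0.376, -0.258)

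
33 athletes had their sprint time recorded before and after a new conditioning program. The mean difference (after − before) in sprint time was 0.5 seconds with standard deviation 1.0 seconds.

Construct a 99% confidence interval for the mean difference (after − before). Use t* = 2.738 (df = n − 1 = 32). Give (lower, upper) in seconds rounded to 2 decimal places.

(0.02, 0.98)

Paired design: SE = s_d/√n = 1.0/√33 = 0.1741.
t* = 2.738; margin of error = 2.738 × 0.1741 = 0.4767.
0.5 ± 0.4767 → (0.02, 0.98).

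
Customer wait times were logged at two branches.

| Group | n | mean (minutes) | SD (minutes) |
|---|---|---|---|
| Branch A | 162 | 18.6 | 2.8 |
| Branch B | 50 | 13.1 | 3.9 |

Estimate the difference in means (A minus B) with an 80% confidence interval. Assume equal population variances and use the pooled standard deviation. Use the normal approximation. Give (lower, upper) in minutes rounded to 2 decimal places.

(4.86, 6.14)

s_p = √[((n₁−1)s₁² + (n₂−1)s₂²)/(n₁+n₂−2)] = √[(161·2.8² + 49·3.9²)/210] = 3.0919.
SE = 3.0919·√(1/162 + 1/50) = 0.5002.
With z* = 1.282, margin = 1.282 × 0.5002 = 0.6413.
x̄₁ − x̄₂ = 18.6 − 13.1 = 5.5000; interval 5.5000 ± 0.6413 = (4.86, 6.14).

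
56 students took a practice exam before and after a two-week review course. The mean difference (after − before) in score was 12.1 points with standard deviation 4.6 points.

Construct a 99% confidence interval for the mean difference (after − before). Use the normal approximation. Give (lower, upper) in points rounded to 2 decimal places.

Paired design: SE = s_d/√n = 4.6/√56 = 0.6147.
z* = 2.576; margin of error = 2.576 × 0.6147 = 1.5835.
12.1 ± 1.5835 → (10.52, 13.68).

(10.52, 13.68)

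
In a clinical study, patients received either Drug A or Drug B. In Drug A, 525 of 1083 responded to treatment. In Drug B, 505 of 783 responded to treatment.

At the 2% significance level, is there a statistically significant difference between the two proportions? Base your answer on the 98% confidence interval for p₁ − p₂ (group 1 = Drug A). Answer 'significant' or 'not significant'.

significant

p̂₁ = 525/1083 = 0.4848 and p̂₂ = 505/783 = 0.6450.
SE₁ = √(p̂₁(1−p̂₁)/n₁) = √(0.4848·0.5152/1083) = 0.01519; SE₂ = √(0.6450·0.3550/783) = 0.01710.
Independent samples: SE of the difference = √(SE₁² + SE₂²) = √(0.0002307361 + 0.00029241) = 0.02287.
z* for 98% confidence is 2.326, so the margin of error is 2.326 × 0.02287 = 0.05320.
Point estimate p̂₁ − p̂₂ = 0.4848 − 0.6450 = -0.1602.
-0.1602 ± 0.05320 → (-0.21340, -0.10700).
The interval (-0.21340, -0.10700) does not contain 0, so the difference is significant.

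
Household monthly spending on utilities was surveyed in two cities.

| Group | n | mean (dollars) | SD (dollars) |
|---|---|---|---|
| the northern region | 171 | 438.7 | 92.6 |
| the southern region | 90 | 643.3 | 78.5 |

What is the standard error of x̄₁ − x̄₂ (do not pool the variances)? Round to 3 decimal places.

Per-group SEs: s₁/√n₁ = 92.6/√171 = 7.0813, s₂/√n₂ = 78.5/√90 = 8.2746.
Unpooled SE of the difference: √(50.14480969 + 68.46900516) = 10.8910.

10.891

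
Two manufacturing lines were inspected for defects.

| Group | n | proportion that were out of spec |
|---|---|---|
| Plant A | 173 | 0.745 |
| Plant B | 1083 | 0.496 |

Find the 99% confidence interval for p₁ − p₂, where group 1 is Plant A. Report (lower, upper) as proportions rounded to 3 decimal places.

(0.155, 0.343)

The two standard errors are √(0.7450×0.2550/173) = 0.03314 and √(0.4960×0.5040/1083) = 0.01519.
Because the samples are independent, SE_diff = √(0.03314² + 0.01519²) = 0.03646.
Using z* = 2.576 for 99%, ME = 2.576 × 0.03646 = 0.09392.
p̂₁ − p̂₂ = 0.2490; interval 0.2490 ± 0.09392 gives (0.155, 0.343).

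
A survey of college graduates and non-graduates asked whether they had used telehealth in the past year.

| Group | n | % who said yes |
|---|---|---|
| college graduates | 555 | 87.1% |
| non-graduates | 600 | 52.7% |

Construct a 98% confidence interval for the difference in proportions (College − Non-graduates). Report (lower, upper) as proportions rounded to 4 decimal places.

(0.2862, 0.4018)

The two standard errors are √(0.8710×0.1290/555) = 0.01423 and √(0.5270×0.4730/600) = 0.02038.
Because the samples are independent, SE_diff = √(0.01423² + 0.02038²) = 0.02486.
Using z* = 2.326 for 98%, ME = 2.326 × 0.02486 = 0.05782.
p̂₁ − p̂₂ = 0.3440; interval 0.3440 ± 0.05782 gives (0.2862, 0.4018).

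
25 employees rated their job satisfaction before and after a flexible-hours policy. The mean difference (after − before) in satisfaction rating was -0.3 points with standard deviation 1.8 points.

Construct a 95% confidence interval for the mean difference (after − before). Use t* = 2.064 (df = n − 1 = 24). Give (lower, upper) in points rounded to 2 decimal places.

(-1.04, 0.44)

Paired design: SE = s_d/√n = 1.8/√25 = 0.3600.
t* = 2.064; margin of error = 2.064 × 0.3600 = 0.7430.
-0.3 ± 0.7430 → (-1.04, 0.44).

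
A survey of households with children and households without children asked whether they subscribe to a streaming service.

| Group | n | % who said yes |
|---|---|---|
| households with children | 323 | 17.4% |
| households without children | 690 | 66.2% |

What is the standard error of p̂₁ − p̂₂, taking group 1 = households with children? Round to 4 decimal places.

SE₁ = √(p̂₁(1−p̂₁)/n₁) = √(0.1740·0.8260/323) = 0.02109; SE₂ = √(0.6620·0.3380/690) = 0.01801.
Independent samples: SE of the difference = √(SE₁² + SE₂²) = √(0.0004447881 + 0.0003243601) = 0.02773.

0.0277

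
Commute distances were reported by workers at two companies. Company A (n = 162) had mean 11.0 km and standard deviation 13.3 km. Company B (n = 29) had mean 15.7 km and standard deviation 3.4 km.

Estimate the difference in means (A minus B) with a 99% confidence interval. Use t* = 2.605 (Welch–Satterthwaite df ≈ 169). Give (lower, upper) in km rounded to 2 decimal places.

SE₁ = s₁/√n₁ = 13.3/√162 = 1.0449; SE₂ = 3.4/√29 = 0.6314.
Independent samples, unequal variances: SE_diff = √(SE₁² + SE₂²) = √(1.09181601 + 0.39866596) = 1.2209.
t* = 2.605, so margin of error = 2.605 × 1.2209 = 3.1804.
Difference in means = 11.0 − 15.7 = -4.7000.
-4.7000 ± 3.1804 → (-7.88, -1.52).

(-7.88, -1.52)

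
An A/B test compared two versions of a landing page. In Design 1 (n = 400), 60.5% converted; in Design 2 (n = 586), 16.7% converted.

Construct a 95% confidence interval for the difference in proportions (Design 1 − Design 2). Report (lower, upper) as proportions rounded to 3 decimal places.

(0.381, 0.495)

SE₁ = √(p̂₁(1−p̂₁)/n₁) = √(0.6050·0.3950/400) = 0.02444; SE₂ = √(0.1670·0.8330/586) = 0.01541.
Independent samples: SE of the difference = √(SE₁² + SE₂²) = √(0.0005973136 + 0.0002374681) = 0.02889.
z* for 95% confidence is 1.960, so the margin of error is 1.960 × 0.02889 = 0.05662.
Point estimate p̂₁ − p̂₂ = 0.6050 − 0.1670 = 0.4380.
0.4380 ± 0.05662 → (0.381, 0.495).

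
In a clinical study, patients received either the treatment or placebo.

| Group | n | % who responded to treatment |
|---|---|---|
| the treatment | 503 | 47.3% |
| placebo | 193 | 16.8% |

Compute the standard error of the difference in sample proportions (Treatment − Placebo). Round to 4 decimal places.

The two standard errors are √(0.4730×0.5270/503) = 0.02226 and √(0.1680×0.8320/193) = 0.02691.
Because the samples are independent, SE_diff = √(0.02226² + 0.02691²) = 0.03492.

0.0349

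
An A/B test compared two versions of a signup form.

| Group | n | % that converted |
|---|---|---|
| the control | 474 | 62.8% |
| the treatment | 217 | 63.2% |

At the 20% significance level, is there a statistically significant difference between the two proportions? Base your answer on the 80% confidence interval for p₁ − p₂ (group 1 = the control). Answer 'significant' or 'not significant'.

not significant

SE₁ = √(p̂₁(1−p̂₁)/n₁) = √(0.6280·0.3720/474) = 0.02220; SE₂ = √(0.6320·0.3680/217) = 0.03274.
Independent samples: SE of the difference = √(SE₁² + SE₂²) = √(0.00049284 + 0.0010719076) = 0.03956.
z* for 80% confidence is 1.282, so the margin of error is 1.282 × 0.03956 = 0.05072.
Point estimate p̂₁ − p̂₂ = 0.6280 − 0.6320 = -0.0040.
-0.0040 ± 0.05072 → (-0.05472, 0.04672).
The interval (-0.05472, 0.04672) contains 0, so the difference is not significant.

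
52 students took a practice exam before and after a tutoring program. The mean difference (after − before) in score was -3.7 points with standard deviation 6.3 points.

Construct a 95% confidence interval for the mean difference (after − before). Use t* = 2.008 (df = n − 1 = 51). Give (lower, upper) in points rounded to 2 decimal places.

(-5.45, -1.95)

This is a matched-pairs design, so SE = s_d/√n = 6.3/√52 = 0.8737.
Margin = 2.008 × 0.8737 = 1.7544; the interval is -3.7 ± 1.7544 = (-5.45, -1.95).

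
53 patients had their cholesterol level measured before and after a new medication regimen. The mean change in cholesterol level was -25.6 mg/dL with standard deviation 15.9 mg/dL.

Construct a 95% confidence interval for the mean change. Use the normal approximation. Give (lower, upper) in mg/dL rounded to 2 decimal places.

(-29.88, -21.32)

This is a matched-pairs design, so SE = s_d/√n = 15.9/√53 = 2.1840.
Margin = 1.960 × 2.1840 = 4.2806; the interval is -25.6 ± 4.2806 = (-29.88, -21.32).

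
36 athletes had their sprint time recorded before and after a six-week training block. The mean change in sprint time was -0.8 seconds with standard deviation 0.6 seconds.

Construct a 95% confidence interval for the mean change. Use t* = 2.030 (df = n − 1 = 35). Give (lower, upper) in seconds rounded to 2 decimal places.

(-1.00, -0.60)

This is a matched-pairs design, so SE = s_d/√n = 0.6/√36 = 0.1000.
Margin = 2.030 × 0.1000 = 0.2030; the interval is -0.8 ± 0.2030 = (-1.00, -0.60).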